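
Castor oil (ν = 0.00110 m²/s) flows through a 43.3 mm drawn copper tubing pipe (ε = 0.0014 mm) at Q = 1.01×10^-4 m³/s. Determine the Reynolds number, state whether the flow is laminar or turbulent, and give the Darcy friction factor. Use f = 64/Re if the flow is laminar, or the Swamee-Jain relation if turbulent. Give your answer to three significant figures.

Re ≈ 2.70; laminar; f = 64/Re ≈ 23.7

V = 4Q/(πD²) = 0.06859 m/s
Re = VD/ν = 0.06859·0.0433/0.00110 = 2.70
Re < 2300 → laminar → f = 64/Re = 23.70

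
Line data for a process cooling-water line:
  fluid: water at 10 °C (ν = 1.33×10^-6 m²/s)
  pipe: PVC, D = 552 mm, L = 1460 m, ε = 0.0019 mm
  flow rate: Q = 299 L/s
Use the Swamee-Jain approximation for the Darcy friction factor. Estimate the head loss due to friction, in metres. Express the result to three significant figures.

h_f ≈ 2.75 m

V = 4Q/(πD²) = 4·0.299/(π·0.552²) = 1.249 m/s
Re = VD/ν = 1.249·0.552/1.33×10^-6 = 5.19×10^5 → turbulent
ε/D = 0.0019/552 = 3.44×10^-6
Swamee-Jain: f = 0.01306
h_f = f(L/D)V²/(2g) = 0.01306·(1460/0.552)·1.249²/(2·9.81) = 2.749 m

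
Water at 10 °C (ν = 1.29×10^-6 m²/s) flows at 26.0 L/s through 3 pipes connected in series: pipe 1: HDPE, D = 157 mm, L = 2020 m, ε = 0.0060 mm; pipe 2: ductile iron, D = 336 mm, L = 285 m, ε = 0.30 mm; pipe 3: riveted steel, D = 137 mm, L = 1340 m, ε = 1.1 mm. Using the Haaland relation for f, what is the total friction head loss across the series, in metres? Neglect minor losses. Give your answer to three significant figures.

H ≈ 74.7 m

Pipe 1: V = 1.343 m/s, Re = 1.63×10^5, ε/D = 3.82×10^-5, f = 0.01634, h_1 = f(L/D)V²/2g = 19.33 m
Pipe 2: V = 0.2932 m/s, Re = 7.64×10^4, ε/D = 8.93×10^-4, f = 0.02220, h_2 = f(L/D)V²/2g = 0.08253 m
Pipe 3: V = 1.764 m/s, Re = 1.87×10^5, ε/D = 0.00803, f = 0.03565, h_3 = f(L/D)V²/2g = 55.29 m
Series → Q common, losses add: H = Σh = 74.71 m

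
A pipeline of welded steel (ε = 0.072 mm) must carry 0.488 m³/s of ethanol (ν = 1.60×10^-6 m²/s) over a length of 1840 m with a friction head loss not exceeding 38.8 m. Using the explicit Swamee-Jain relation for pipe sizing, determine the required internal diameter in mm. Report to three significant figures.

Swamee-Jain (Type III): D = 0.66·[ε^1.25·(LQ²/(gh_f))^4.75 + ν·Q^9.4·(L/(gh_f))^5.2]^0.04
LQ²/(gh_f) = 1.151; L/(gh_f) = 4.834
Term 1 = ε^1.25·(…)^4.75 = 1.29×10^-5; Term 2 = ν·Q^9.4·(…)^5.2 = 6.82×10^-6
D = 0.66·(1.29×10^-5 + 6.82×10^-6)^0.04 = 0.4279 m = 428 mm
Check: V = 3.39 m/s, Re = 9.07×10^5, f = 0.01450, h_f = 36.6 m ≈ 38.8 m ✓

D ≈ 428 mm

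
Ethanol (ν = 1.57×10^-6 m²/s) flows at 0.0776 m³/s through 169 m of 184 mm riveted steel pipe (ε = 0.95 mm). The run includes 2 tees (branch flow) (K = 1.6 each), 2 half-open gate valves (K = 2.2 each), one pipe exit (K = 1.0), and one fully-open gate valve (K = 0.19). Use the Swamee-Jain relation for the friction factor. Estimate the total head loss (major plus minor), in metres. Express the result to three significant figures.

H_L ≈ 16.2 m

V = 4Q/(πD²) = 2.918 m/s; V²/2g = 0.4341 m
Re = 3.42×10^5, ε/D = 0.00516 → f = 0.03106 (Swamee-Jain)
Major: h_f = f(L/D)·V²/2g = 0.03106·918.5·0.4341 = 12.38 m
Minor: ΣK = 8.79; h_m = ΣK·V²/2g = 3.816 m
Total H_L = 12.38 + 3.816 = 16.20 m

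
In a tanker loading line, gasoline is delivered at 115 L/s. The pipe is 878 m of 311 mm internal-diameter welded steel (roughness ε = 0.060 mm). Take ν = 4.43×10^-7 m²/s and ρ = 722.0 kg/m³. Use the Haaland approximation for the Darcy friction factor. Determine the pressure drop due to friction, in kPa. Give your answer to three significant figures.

V = 4Q/(πD²) = 4·0.115/(π·0.311²) = 1.514 m/s
Re = VD/ν = 1.514·0.311/4.43×10^-7 = 1.06×10^6 → turbulent
ε/D = 0.060/311 = 1.93×10^-4
Haaland: f = 0.01447
h_f = f(L/D)V²/(2g) = 0.01447·(878/0.311)·1.514²/(2·9.81) = 4.773 m
Δp = ρg·h_f = 722.0·9.81·4.773 = 33.81 kPa

Δp ≈ 33.8 kPa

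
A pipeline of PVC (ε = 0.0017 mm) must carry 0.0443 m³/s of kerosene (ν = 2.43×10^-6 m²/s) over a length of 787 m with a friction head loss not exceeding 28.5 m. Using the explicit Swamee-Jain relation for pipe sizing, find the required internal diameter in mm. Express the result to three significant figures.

Swamee-Jain (Type III): D = 0.66·[ε^1.25·(LQ²/(gh_f))^4.75 + ν·Q^9.4·(L/(gh_f))^5.2]^0.04
LQ²/(gh_f) = 0.005524; L/(gh_f) = 2.815
Term 1 = ε^1.25·(…)^4.75 = 1.16×10^-18; Term 2 = ν·Q^9.4·(…)^5.2 = 9.98×10^-17
D = 0.66·(1.16×10^-18 + 9.98×10^-17)^0.04 = 0.1513 m = 151 mm
Check: V = 2.47 m/s, Re = 1.53×10^5, f = 0.01645, h_f = 26.5 m ≈ 28.5 m ✓

D ≈ 151 mm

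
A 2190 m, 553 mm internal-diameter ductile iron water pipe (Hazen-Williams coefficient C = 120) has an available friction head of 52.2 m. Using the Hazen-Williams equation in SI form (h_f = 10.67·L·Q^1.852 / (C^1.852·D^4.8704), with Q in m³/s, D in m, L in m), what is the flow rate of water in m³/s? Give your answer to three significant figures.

Q ≈ 0.936 m³/s

Rearranging: Q = [h_f·C^1.852·D^4.8704 / (10.67·L)]^(1/1.852)
Q = [52.2·120^1.852·0.553^4.8704 / (10.67·2190)]^0.540 = 0.9359 m³/s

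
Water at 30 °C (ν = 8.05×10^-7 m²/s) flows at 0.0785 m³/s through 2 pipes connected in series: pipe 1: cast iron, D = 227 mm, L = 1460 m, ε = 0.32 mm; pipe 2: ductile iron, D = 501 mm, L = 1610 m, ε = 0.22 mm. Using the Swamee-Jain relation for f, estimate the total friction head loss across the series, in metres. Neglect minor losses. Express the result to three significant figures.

Pipe 1: V = 1.940 m/s, Re = 5.47×10^5, ε/D = 0.00141, f = 0.02193, h_1 = f(L/D)V²/2g = 27.05 m
Pipe 2: V = 0.3982 m/s, Re = 2.48×10^5, ε/D = 4.39×10^-4, f = 0.01825, h_2 = f(L/D)V²/2g = 0.4739 m
Series → Q common, losses add: H = Σh = 27.52 m

H ≈ 27.5 m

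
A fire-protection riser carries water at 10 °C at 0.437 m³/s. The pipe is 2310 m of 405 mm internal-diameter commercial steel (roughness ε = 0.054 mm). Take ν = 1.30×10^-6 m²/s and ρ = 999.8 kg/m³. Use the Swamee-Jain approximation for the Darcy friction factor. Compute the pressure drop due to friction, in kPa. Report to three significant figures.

Δp ≈ 457 kPa

V = 4Q/(πD²) = 4·0.437/(π·0.405²) = 3.392 m/s
Re = VD/ν = 3.392·0.405/1.30×10^-6 = 1.06×10^6 → turbulent
ε/D = 0.054/405 = 1.33×10^-4
Swamee-Jain: f = 0.01392
h_f = f(L/D)V²/(2g) = 0.01392·(2310/0.405)·3.392²/(2·9.81) = 46.56 m
Δp = ρg·h_f = 999.8·9.81·46.56 = 456.6 kPa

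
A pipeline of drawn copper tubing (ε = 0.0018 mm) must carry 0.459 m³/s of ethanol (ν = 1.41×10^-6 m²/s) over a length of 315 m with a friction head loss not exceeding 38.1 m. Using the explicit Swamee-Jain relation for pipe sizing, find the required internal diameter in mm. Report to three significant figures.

Swamee-Jain (Type III): D = 0.66·[ε^1.25·(LQ²/(gh_f))^4.75 + ν·Q^9.4·(L/(gh_f))^5.2]^0.04
LQ²/(gh_f) = 0.1776; L/(gh_f) = 0.8428
Term 1 = ε^1.25·(…)^4.75 = 1.79×10^-11; Term 2 = ν·Q^9.4·(…)^5.2 = 3.84×10^-10
D = 0.66·(1.79×10^-11 + 3.84×10^-10)^0.04 = 0.2778 m = 278 mm
Check: V = 7.57 m/s, Re = 1.49×10^6, f = 0.01107, h_f = 36.7 m ≈ 38.1 m ✓

D ≈ 278 mm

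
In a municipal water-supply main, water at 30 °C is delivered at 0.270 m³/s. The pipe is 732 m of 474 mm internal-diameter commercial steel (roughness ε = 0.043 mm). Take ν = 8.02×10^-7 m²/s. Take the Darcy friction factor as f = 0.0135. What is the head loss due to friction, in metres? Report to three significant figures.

V = 4Q/(πD²) = 4·0.270/(π·0.474²) = 1.530 m/s
h_f = f(L/D)V²/(2g) = 0.01350·(732/0.474)·1.530²/(2·9.81) = 2.488 m

h_f ≈ 2.49 m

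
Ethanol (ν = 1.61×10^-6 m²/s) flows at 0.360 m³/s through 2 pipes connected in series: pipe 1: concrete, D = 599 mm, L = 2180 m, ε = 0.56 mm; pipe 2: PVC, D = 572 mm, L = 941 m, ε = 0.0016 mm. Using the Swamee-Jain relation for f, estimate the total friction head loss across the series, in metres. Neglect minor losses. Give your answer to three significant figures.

Pipe 1: V = 1.277 m/s, Re = 4.75×10^5, ε/D = 9.35×10^-4, f = 0.02010, h_1 = f(L/D)V²/2g = 6.085 m
Pipe 2: V = 1.401 m/s, Re = 4.98×10^5, ε/D = 2.80×10^-6, f = 0.01315, h_2 = f(L/D)V²/2g = 2.163 m
Series → Q common, losses add: H = Σh = 8.248 m

H ≈ 8.25 m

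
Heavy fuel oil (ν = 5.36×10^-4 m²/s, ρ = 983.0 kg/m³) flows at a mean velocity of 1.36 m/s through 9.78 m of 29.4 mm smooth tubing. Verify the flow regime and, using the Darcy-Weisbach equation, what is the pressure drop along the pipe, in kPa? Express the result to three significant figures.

Re = VD/ν = 1.36·0.02940/5.36×10^-4 = 74.6 → laminar (Re < 2300)
f = 64/Re = 0.8579
h_f = f(L/D)V²/(2g) = 0.8579·(9.78/0.02940)·1.36²/(2·9.81) = 26.90 m
Δp = ρg·h_f = 983.0·9.81·26.90 = 259.4 kPa

Δp ≈ 259 kPa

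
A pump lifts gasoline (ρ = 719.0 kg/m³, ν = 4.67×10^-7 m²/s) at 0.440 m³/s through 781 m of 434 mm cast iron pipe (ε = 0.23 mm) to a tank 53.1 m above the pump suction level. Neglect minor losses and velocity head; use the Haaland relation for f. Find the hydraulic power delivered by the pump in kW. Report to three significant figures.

V = 4Q/(πD²) = 2.974 m/s; Re = 2.76×10^6; ε/D = 5.30×10^-4; f = 0.01711
h_f = f(L/D)V²/2g = 13.88 m
Total head H = z + h_f = 53.1 + 13.88 = 66.98 m
P_hyd = ρgQH = 719.0·9.81·0.440·66.98 = 207.9 kW

P_hyd ≈ 208 kW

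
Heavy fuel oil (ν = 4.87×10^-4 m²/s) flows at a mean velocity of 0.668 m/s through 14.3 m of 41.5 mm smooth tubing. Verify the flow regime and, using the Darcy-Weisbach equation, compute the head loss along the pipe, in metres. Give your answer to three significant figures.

Re = VD/ν = 0.668·0.04150/4.87×10^-4 = 56.9 → laminar (Re < 2300)
f = 64/Re = 1.124
h_f = f(L/D)V²/(2g) = 1.124·(14.3/0.04150)·0.668²/(2·9.81) = 8.811 m

h_f ≈ 8.81 m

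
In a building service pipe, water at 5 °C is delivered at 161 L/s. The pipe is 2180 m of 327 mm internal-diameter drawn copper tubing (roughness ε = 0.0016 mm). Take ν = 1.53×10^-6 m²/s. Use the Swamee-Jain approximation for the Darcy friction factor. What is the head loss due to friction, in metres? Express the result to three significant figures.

h_f ≈ 17.0 m

V = 4Q/(πD²) = 4·0.161/(π·0.327²) = 1.917 m/s
Re = VD/ν = 1.917·0.327/1.53×10^-6 = 4.10×10^5 → turbulent
ε/D = 0.0016/327 = 4.89×10^-6
Swamee-Jain: f = 0.01364
h_f = f(L/D)V²/(2g) = 0.01364·(2180/0.327)·1.917²/(2·9.81) = 17.03 m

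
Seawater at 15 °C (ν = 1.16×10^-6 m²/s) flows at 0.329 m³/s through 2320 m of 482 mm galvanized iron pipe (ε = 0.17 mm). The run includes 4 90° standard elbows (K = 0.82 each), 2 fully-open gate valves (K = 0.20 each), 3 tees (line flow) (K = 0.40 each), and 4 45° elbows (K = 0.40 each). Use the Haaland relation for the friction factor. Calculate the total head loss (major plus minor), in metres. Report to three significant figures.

V = 4Q/(πD²) = 1.803 m/s; V²/2g = 0.1657 m
Re = 7.49×10^5, ε/D = 3.53×10^-4 → f = 0.01624 (Haaland)
Major: h_f = f(L/D)·V²/2g = 0.01624·4813·0.1657 = 12.95 m
Minor: ΣK = 6.48; h_m = ΣK·V²/2g = 1.074 m
Total H_L = 12.95 + 1.074 = 14.02 m

H_L ≈ 14.0 m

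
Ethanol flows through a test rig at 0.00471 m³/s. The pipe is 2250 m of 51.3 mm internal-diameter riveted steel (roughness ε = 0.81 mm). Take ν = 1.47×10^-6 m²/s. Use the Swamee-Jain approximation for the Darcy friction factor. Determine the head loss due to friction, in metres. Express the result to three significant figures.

V = 4Q/(πD²) = 4·0.00471/(π·0.0513²) = 2.279 m/s
Re = VD/ν = 2.279·0.0513/1.47×10^-6 = 7.95×10^4 → turbulent
ε/D = 0.81/51.3 = 0.0158
Swamee-Jain: f = 0.04536
h_f = f(L/D)V²/(2g) = 0.04536·(2250/0.0513)·2.279²/(2·9.81) = 526.5 m

h_f ≈ 527 m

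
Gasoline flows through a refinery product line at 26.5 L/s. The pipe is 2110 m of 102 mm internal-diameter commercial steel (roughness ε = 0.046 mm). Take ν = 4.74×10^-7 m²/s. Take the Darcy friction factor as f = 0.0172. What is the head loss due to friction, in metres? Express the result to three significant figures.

h_f ≈ 191 m

V = 4Q/(πD²) = 4·0.0265/(π·0.102²) = 3.243 m/s
h_f = f(L/D)V²/(2g) = 0.01720·(2110/0.102)·3.243²/(2·9.81) = 190.7 m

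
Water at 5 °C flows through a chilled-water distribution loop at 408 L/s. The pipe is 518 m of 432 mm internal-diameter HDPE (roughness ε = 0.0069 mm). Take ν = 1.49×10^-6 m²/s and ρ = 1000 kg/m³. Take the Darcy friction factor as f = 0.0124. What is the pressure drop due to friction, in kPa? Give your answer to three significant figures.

V = 4Q/(πD²) = 4·0.408/(π·0.432²) = 2.784 m/s
h_f = f(L/D)V²/(2g) = 0.01240·(518/0.432)·2.784²/(2·9.81) = 5.872 m
Δp = ρg·h_f = 1000·9.81·5.872 = 57.60 kPa

Δp ≈ 57.6 kPa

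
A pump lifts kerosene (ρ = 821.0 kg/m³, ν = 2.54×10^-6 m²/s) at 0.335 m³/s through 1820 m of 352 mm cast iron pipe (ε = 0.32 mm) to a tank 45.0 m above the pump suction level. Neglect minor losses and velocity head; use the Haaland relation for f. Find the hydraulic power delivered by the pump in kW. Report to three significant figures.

P_hyd ≈ 288 kW

V = 4Q/(πD²) = 3.442 m/s; Re = 4.77×10^5; ε/D = 9.09×10^-4; f = 0.01981
h_f = f(L/D)V²/2g = 61.87 m
Total head H = z + h_f = 45.0 + 61.87 = 106.9 m
P_hyd = ρgQH = 821.0·9.81·0.335·106.9 = 288.3 kW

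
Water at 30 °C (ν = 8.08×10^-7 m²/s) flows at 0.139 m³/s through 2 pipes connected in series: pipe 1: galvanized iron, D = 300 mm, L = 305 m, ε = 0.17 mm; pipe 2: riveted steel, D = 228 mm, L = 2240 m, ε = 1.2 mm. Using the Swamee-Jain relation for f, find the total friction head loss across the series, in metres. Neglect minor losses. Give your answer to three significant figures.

H ≈ 184 m

Pipe 1: V = 1.966 m/s, Re = 7.30×10^5, ε/D = 5.67×10^-4, f = 0.01791, h_1 = f(L/D)V²/2g = 3.588 m
Pipe 2: V = 3.405 m/s, Re = 9.61×10^5, ε/D = 0.00526, f = 0.03100, h_2 = f(L/D)V²/2g = 179.9 m
Series → Q common, losses add: H = Σh = 183.5 m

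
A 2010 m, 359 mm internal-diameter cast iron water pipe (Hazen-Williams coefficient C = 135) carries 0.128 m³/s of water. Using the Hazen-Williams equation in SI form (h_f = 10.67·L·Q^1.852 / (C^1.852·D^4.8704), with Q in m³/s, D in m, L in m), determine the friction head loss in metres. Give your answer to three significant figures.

h_f = 10.67·2010·0.128^1.852 / (135^1.852·0.359^4.8704) = 7.932 m

h_f ≈ 7.93 m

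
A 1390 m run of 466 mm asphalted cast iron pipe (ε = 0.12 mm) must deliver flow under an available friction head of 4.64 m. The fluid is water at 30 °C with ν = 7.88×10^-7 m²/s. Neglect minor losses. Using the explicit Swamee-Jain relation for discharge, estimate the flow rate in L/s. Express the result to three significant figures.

Swamee-Jain (Type II): Q = -0.965·√(gD⁵h_f/L)·ln[ε/(3.7D) + √(3.17ν²L/(gD³h_f))]
√(gD⁵h_f/L) = √(9.81·0.466⁵·4.64/1390) = 0.02683
ε/(3.7D) = 6.96×10^-5; √(3.17ν²L/(gD³h_f)) = 2.44×10^-5
Q = -0.965·0.02683·ln(9.397×10^-5) = 0.2400 m³/s
Check: V = 1.41 m/s, Re = 8.32×10^5, f = 0.01551, h_f = 4.67 m ≈ 4.64 m ✓

Q ≈ 240 L/s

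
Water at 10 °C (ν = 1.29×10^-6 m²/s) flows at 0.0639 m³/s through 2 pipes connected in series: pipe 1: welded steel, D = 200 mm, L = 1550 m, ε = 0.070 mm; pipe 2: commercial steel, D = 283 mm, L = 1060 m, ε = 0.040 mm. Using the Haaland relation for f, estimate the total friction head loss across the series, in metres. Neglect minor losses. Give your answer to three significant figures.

Pipe 1: V = 2.034 m/s, Re = 3.15×10^5, ε/D = 3.50×10^-4, f = 0.01707, h_1 = f(L/D)V²/2g = 27.90 m
Pipe 2: V = 1.016 m/s, Re = 2.23×10^5, ε/D = 1.41×10^-4, f = 0.01622, h_2 = f(L/D)V²/2g = 3.196 m
Series → Q common, losses add: H = Σh = 31.10 m

H ≈ 31.1 m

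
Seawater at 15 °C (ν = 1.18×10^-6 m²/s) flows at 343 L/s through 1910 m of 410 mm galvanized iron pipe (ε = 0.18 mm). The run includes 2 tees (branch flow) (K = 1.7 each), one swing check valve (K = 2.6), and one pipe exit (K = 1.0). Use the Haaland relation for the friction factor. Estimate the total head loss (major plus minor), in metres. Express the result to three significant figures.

H_L ≈ 29.3 m

V = 4Q/(πD²) = 2.598 m/s; V²/2g = 0.3440 m
Re = 9.03×10^5, ε/D = 4.39×10^-4 → f = 0.01679 (Haaland)
Major: h_f = f(L/D)·V²/2g = 0.01679·4659·0.3440 = 26.90 m
Minor: ΣK = 7.00; h_m = ΣK·V²/2g = 2.408 m
Total H_L = 26.90 + 2.408 = 29.31 m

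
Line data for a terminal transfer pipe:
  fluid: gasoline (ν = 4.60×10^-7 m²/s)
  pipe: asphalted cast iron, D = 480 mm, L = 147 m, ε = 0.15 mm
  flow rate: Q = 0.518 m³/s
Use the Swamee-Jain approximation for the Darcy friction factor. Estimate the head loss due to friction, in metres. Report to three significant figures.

V = 4Q/(πD²) = 4·0.518/(π·0.480²) = 2.863 m/s
Re = VD/ν = 2.863·0.480/4.60×10^-7 = 2.99×10^6 → turbulent
ε/D = 0.15/480 = 3.13×10^-4
Swamee-Jain: f = 0.01538
h_f = f(L/D)V²/(2g) = 0.01538·(147/0.480)·2.863²/(2·9.81) = 1.967 m

h_f ≈ 1.97 m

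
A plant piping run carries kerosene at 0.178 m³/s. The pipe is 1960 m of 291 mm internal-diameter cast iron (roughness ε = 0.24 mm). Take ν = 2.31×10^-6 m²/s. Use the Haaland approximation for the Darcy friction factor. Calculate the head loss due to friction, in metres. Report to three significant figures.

V = 4Q/(πD²) = 4·0.178/(π·0.291²) = 2.676 m/s
Re = VD/ν = 2.676·0.291/2.31×10^-6 = 3.37×10^5 → turbulent
ε/D = 0.24/291 = 8.25×10^-4
Haaland: f = 0.01965
h_f = f(L/D)V²/(2g) = 0.01965·(1960/0.291)·2.676²/(2·9.81) = 48.32 m

h_f ≈ 48.3 m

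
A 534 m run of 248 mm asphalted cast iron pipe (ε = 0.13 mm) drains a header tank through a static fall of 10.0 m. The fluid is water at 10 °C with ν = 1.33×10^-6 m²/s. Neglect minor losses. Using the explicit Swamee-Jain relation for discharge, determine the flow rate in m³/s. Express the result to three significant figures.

Q ≈ 0.109 m³/s

Swamee-Jain (Type II): Q = -0.965·√(gD⁵h_f/L)·ln[ε/(3.7D) + √(3.17ν²L/(gD³h_f))]
√(gD⁵h_f/L) = √(9.81·0.248⁵·10.0/534) = 0.01313
ε/(3.7D) = 1.42×10^-4; √(3.17ν²L/(gD³h_f)) = 4.47×10^-5
Q = -0.965·0.01313·ln(1.864×10^-4) = 0.1088 m³/s
Check: V = 2.25 m/s, Re = 4.20×10^5, f = 0.01809, h_f = 10.1 m ≈ 10.0 m ✓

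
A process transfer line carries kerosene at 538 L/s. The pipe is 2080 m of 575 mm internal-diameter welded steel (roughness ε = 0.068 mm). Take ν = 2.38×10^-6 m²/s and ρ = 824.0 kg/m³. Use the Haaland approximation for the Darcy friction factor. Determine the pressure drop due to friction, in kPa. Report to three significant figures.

Δp ≈ 92.5 kPa

V = 4Q/(πD²) = 4·0.538/(π·0.575²) = 2.072 m/s
Re = VD/ν = 2.072·0.575/2.38×10^-6 = 5.01×10^5 → turbulent
ε/D = 0.068/575 = 1.18×10^-4
Haaland: f = 0.01446
h_f = f(L/D)V²/(2g) = 0.01446·(2080/0.575)·2.072²/(2·9.81) = 11.45 m
Δp = ρg·h_f = 824.0·9.81·11.45 = 92.53 kPa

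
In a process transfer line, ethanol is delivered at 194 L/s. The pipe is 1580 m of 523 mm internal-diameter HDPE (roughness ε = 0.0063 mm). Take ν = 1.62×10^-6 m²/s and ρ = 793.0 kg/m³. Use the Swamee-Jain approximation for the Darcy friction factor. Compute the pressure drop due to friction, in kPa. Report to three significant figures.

V = 4Q/(πD²) = 4·0.194/(π·0.523²) = 0.9030 m/s
Re = VD/ν = 0.9030·0.523/1.62×10^-6 = 2.92×10^5 → turbulent
ε/D = 0.0063/523 = 1.20×10^-5
Swamee-Jain: f = 0.01459
h_f = f(L/D)V²/(2g) = 0.01459·(1580/0.523)·0.9030²/(2·9.81) = 1.832 m
Δp = ρg·h_f = 793.0·9.81·1.832 = 14.25 kPa

Δp ≈ 14.3 kPa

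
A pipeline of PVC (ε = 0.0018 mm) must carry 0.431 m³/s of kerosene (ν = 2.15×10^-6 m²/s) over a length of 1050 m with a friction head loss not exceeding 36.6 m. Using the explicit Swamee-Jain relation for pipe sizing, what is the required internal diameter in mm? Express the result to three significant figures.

Swamee-Jain (Type III): D = 0.66·[ε^1.25·(LQ²/(gh_f))^4.75 + ν·Q^9.4·(L/(gh_f))^5.2]^0.04
LQ²/(gh_f) = 0.5432; L/(gh_f) = 2.924
Term 1 = ε^1.25·(…)^4.75 = 3.63×10^-9; Term 2 = ν·Q^9.4·(…)^5.2 = 2.09×10^-7
D = 0.66·(3.63×10^-9 + 2.09×10^-7)^0.04 = 0.3570 m = 357 mm
Check: V = 4.31 m/s, Re = 7.15×10^5, f = 0.01239, h_f = 34.5 m ≈ 36.6 m ✓

D ≈ 357 mm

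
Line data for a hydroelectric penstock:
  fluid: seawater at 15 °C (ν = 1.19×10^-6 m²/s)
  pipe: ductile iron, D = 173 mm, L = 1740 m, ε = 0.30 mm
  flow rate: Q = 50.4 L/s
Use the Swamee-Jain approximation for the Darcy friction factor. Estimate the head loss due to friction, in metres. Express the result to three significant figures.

V = 4Q/(πD²) = 4·0.0504/(π·0.173²) = 2.144 m/s
Re = VD/ν = 2.144·0.173/1.19×10^-6 = 3.12×10^5 → turbulent
ε/D = 0.30/173 = 0.00173
Swamee-Jain: f = 0.02334
h_f = f(L/D)V²/(2g) = 0.02334·(1740/0.173)·2.144²/(2·9.81) = 55.01 m

h_f ≈ 55.0 m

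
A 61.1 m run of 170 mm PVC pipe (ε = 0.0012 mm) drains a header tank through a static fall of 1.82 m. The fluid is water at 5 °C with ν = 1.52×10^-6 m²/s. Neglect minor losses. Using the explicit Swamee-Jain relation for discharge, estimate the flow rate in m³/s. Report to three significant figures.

Swamee-Jain (Type II): Q = -0.965·√(gD⁵h_f/L)·ln[ε/(3.7D) + √(3.17ν²L/(gD³h_f))]
√(gD⁵h_f/L) = √(9.81·0.170⁵·1.82/61.1) = 0.006441
ε/(3.7D) = 1.91×10^-6; √(3.17ν²L/(gD³h_f)) = 7.14×10^-5
Q = -0.965·0.006441·ln(7.333×10^-5) = 0.05918 m³/s
Check: V = 2.61 m/s, Re = 2.92×10^5, f = 0.01453, h_f = 1.81 m ≈ 1.82 m ✓

Q ≈ 0.0592 m³/s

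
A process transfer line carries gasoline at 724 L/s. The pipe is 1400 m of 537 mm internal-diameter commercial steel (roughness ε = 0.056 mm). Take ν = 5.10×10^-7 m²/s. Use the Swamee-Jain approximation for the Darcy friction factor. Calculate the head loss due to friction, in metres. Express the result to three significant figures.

h_f ≈ 17.2 m

V = 4Q/(πD²) = 4·0.724/(π·0.537²) = 3.197 m/s
Re = VD/ν = 3.197·0.537/5.10×10^-7 = 3.37×10^6 → turbulent
ε/D = 0.056/537 = 1.04×10^-4
Swamee-Jain: f = 0.01265
h_f = f(L/D)V²/(2g) = 0.01265·(1400/0.537)·3.197²/(2·9.81) = 17.18 m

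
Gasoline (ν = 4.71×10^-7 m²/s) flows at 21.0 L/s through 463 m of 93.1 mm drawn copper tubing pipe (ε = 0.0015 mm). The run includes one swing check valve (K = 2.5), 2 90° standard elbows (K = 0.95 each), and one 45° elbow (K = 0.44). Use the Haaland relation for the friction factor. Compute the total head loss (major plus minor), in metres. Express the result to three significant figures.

V = 4Q/(πD²) = 3.085 m/s; V²/2g = 0.4850 m
Re = 6.10×10^5, ε/D = 1.61×10^-5 → f = 0.01283 (Haaland)
Major: h_f = f(L/D)·V²/2g = 0.01283·4973·0.4850 = 30.94 m
Minor: ΣK = 4.84; h_m = ΣK·V²/2g = 2.348 m
Total H_L = 30.94 + 2.348 = 33.29 m

H_L ≈ 33.3 m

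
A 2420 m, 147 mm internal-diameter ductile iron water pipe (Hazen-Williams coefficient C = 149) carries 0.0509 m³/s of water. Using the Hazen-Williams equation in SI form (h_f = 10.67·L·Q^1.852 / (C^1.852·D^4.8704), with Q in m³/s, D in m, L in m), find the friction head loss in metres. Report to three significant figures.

h_f = 10.67·2420·0.0509^1.852 / (149^1.852·0.147^4.8704) = 111.6 m

h_f ≈ 112 m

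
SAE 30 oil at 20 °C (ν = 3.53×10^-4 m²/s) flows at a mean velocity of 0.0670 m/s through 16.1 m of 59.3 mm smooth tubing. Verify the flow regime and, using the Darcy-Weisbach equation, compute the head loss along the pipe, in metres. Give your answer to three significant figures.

Re = VD/ν = 0.0670·0.05930/3.53×10^-4 = 11.3 → laminar (Re < 2300)
f = 64/Re = 5.686
h_f = f(L/D)V²/(2g) = 5.686·(16.1/0.05930)·0.0670²/(2·9.81) = 0.3532 m

h_f ≈ 0.353 m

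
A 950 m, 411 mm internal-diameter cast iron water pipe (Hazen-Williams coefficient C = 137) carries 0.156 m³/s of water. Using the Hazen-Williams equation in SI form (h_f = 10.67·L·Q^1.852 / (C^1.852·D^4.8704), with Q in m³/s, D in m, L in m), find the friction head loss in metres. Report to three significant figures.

h_f ≈ 2.72 m

h_f = 10.67·950·0.156^1.852 / (137^1.852·0.411^4.8704) = 2.723 m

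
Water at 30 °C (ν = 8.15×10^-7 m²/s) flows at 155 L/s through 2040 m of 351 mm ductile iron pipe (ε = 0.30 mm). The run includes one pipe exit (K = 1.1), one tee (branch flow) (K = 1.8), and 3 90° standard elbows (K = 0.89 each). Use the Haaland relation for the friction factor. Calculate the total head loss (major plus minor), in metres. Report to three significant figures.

H_L ≈ 15.5 m

V = 4Q/(πD²) = 1.602 m/s; V²/2g = 0.1308 m
Re = 6.90×10^5, ε/D = 8.55×10^-4 → f = 0.01937 (Haaland)
Major: h_f = f(L/D)·V²/2g = 0.01937·5812·0.1308 = 14.72 m
Minor: ΣK = 5.57; h_m = ΣK·V²/2g = 0.7285 m
Total H_L = 14.72 + 0.7285 = 15.45 m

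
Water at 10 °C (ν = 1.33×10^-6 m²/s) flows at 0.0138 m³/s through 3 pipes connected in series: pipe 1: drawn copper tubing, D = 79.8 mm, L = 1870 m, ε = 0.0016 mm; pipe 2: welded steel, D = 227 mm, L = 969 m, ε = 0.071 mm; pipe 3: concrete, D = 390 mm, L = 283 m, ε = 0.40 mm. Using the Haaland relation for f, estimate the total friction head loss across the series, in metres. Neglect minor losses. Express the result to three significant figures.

H ≈ 148 m

Pipe 1: V = 2.759 m/s, Re = 1.66×10^5, ε/D = 2.01×10^-5, f = 0.01620, h_1 = f(L/D)V²/2g = 147.3 m
Pipe 2: V = 0.3410 m/s, Re = 5.82×10^4, ε/D = 3.13×10^-4, f = 0.02107, h_2 = f(L/D)V²/2g = 0.5329 m
Pipe 3: V = 0.1155 m/s, Re = 3.39×10^4, ε/D = 0.00103, f = 0.02520, h_3 = f(L/D)V²/2g = 0.01244 m
Series → Q common, losses add: H = Σh = 147.8 m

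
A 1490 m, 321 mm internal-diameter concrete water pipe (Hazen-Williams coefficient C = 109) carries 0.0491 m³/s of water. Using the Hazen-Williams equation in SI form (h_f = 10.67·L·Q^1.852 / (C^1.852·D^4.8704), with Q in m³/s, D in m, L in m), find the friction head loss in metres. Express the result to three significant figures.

h_f ≈ 2.56 m

h_f = 10.67·1490·0.0491^1.852 / (109^1.852·0.321^4.8704) = 2.555 m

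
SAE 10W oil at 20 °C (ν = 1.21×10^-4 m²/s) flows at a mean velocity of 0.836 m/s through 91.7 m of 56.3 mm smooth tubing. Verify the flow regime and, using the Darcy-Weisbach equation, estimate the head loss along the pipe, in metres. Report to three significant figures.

Re = VD/ν = 0.836·0.05630/1.21×10^-4 = 389 → laminar (Re < 2300)
f = 64/Re = 0.1645
h_f = f(L/D)V²/(2g) = 0.1645·(91.7/0.05630)·0.836²/(2·9.81) = 9.546 m

h_f ≈ 9.55 m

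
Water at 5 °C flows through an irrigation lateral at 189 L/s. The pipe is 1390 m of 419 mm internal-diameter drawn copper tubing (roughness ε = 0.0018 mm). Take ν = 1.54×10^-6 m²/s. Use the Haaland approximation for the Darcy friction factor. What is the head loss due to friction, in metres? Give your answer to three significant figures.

V = 4Q/(πD²) = 4·0.189/(π·0.419²) = 1.371 m/s
Re = VD/ν = 1.371·0.419/1.54×10^-6 = 3.73×10^5 → turbulent
ε/D = 0.0018/419 = 4.30×10^-6
Haaland: f = 0.01381
h_f = f(L/D)V²/(2g) = 0.01381·(1390/0.419)·1.371²/(2·9.81) = 4.388 m

h_f ≈ 4.39 m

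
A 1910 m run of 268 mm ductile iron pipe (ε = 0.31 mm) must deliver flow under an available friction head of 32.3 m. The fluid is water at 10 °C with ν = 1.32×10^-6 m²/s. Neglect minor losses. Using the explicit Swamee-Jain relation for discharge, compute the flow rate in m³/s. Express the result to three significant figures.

Swamee-Jain (Type II): Q = -0.965·√(gD⁵h_f/L)·ln[ε/(3.7D) + √(3.17ν²L/(gD³h_f))]
√(gD⁵h_f/L) = √(9.81·0.268⁵·32.3/1910) = 0.01514
ε/(3.7D) = 3.13×10^-4; √(3.17ν²L/(gD³h_f)) = 4.16×10^-5
Q = -0.965·0.01514·ln(3.542×10^-4) = 0.1161 m³/s
Check: V = 2.06 m/s, Re = 4.18×10^5, f = 0.02112, h_f = 32.5 m ≈ 32.3 m ✓

Q ≈ 0.116 m³/s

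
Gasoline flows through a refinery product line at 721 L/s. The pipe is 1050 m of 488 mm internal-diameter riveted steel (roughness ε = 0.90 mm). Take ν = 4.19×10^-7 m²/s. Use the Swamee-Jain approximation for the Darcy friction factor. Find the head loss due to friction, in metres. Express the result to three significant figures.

h_f ≈ 37.5 m

V = 4Q/(πD²) = 4·0.721/(π·0.488²) = 3.855 m/s
Re = VD/ν = 3.855·0.488/4.19×10^-7 = 4.49×10^6 → turbulent
ε/D = 0.90/488 = 0.00184
Swamee-Jain: f = 0.02300
h_f = f(L/D)V²/(2g) = 0.02300·(1050/0.488)·3.855²/(2·9.81) = 37.47 m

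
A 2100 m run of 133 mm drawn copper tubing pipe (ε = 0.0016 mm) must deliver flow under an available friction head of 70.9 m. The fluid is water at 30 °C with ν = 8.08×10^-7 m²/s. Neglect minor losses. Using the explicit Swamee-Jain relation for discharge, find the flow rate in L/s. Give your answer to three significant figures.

Swamee-Jain (Type II): Q = -0.965·√(gD⁵h_f/L)·ln[ε/(3.7D) + √(3.17ν²L/(gD³h_f))]
√(gD⁵h_f/L) = √(9.81·0.133⁵·70.9/2100) = 0.003713
ε/(3.7D) = 3.25×10^-6; √(3.17ν²L/(gD³h_f)) = 5.15×10^-5
Q = -0.965·0.003713·ln(5.479×10^-5) = 0.03515 m³/s
Check: V = 2.53 m/s, Re = 4.16×10^5, f = 0.01370, h_f = 70.6 m ≈ 70.9 m ✓

Q ≈ 35.2 L/s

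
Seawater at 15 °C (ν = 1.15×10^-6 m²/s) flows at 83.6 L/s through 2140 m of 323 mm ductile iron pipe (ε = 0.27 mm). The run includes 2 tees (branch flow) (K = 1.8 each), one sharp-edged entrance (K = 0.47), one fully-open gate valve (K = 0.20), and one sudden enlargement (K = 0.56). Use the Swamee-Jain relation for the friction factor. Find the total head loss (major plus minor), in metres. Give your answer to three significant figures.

V = 4Q/(πD²) = 1.020 m/s; V²/2g = 0.05305 m
Re = 2.87×10^5, ε/D = 8.36×10^-4 → f = 0.02008 (Swamee-Jain)
Major: h_f = f(L/D)·V²/2g = 0.02008·6625·0.05305 = 7.059 m
Minor: ΣK = 4.83; h_m = ΣK·V²/2g = 0.2563 m
Total H_L = 7.059 + 0.2563 = 7.315 m

H_L ≈ 7.32 m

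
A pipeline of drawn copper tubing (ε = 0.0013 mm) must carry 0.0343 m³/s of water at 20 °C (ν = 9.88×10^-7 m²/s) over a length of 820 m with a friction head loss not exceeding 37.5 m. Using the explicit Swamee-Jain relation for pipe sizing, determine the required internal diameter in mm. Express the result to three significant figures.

Swamee-Jain (Type III): D = 0.66·[ε^1.25·(LQ²/(gh_f))^4.75 + ν·Q^9.4·(L/(gh_f))^5.2]^0.04
LQ²/(gh_f) = 0.002622; L/(gh_f) = 2.229
Term 1 = ε^1.25·(…)^4.75 = 2.41×10^-20; Term 2 = ν·Q^9.4·(…)^5.2 = 1.09×10^-18
D = 0.66·(2.41×10^-20 + 1.09×10^-18)^0.04 = 0.1263 m = 126 mm
Check: V = 2.74 m/s, Re = 3.50×10^5, f = 0.01410, h_f = 35.0 m ≈ 37.5 m ✓

D ≈ 126 mm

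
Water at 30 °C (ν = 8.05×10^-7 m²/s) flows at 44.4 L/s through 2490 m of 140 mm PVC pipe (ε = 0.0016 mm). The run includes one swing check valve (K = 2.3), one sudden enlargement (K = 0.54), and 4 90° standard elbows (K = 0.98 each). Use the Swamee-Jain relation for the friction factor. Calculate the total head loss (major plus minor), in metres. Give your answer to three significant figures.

H_L ≈ 103 m

V = 4Q/(πD²) = 2.884 m/s; V²/2g = 0.4240 m
Re = 5.02×10^5, ε/D = 1.14×10^-5 → f = 0.01327 (Swamee-Jain)
Major: h_f = f(L/D)·V²/2g = 0.01327·17786·0.4240 = 100.0 m
Minor: ΣK = 6.76; h_m = ΣK·V²/2g = 2.866 m
Total H_L = 100.0 + 2.866 = 102.9 m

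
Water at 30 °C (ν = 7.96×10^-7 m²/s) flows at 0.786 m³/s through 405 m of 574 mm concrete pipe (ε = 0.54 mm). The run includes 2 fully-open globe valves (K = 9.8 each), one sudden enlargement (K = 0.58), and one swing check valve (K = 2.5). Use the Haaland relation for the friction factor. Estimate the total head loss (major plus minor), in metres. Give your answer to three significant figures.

H_L ≈ 17.1 m

V = 4Q/(πD²) = 3.037 m/s; V²/2g = 0.4702 m
Re = 2.19×10^6, ε/D = 9.41×10^-4 → f = 0.01951 (Haaland)
Major: h_f = f(L/D)·V²/2g = 0.01951·705.6·0.4702 = 6.475 m
Minor: ΣK = 22.7; h_m = ΣK·V²/2g = 10.67 m
Total H_L = 6.475 + 10.67 = 17.14 m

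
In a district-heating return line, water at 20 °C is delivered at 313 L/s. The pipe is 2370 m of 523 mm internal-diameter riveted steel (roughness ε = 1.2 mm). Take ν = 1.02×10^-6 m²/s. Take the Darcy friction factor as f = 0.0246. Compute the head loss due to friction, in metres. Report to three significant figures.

V = 4Q/(πD²) = 4·0.313/(π·0.523²) = 1.457 m/s
h_f = f(L/D)V²/(2g) = 0.02460·(2370/0.523)·1.457²/(2·9.81) = 12.06 m

h_f ≈ 12.1 m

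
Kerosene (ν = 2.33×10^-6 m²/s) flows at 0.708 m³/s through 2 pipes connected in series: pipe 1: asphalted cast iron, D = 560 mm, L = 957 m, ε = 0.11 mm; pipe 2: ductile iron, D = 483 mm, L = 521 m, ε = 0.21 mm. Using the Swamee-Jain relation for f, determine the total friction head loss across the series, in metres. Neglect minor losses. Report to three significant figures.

H ≈ 24.8 m

Pipe 1: V = 2.875 m/s, Re = 6.91×10^5, ε/D = 1.96×10^-4, f = 0.01509, h_1 = f(L/D)V²/2g = 10.86 m
Pipe 2: V = 3.864 m/s, Re = 8.01×10^5, ε/D = 4.35×10^-4, f = 0.01698, h_2 = f(L/D)V²/2g = 13.94 m
Series → Q common, losses add: H = Σh = 24.79 m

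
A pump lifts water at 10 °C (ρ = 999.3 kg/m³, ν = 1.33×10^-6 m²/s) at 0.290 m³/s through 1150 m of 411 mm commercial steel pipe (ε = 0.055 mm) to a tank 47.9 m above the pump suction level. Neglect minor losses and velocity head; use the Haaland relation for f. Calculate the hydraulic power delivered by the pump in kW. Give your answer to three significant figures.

P_hyd ≈ 164 kW

V = 4Q/(πD²) = 2.186 m/s; Re = 6.75×10^5; ε/D = 1.34×10^-4; f = 0.01422
h_f = f(L/D)V²/2g = 9.691 m
Total head H = z + h_f = 47.9 + 9.691 = 57.59 m
P_hyd = ρgQH = 999.3·9.81·0.290·57.59 = 163.7 kW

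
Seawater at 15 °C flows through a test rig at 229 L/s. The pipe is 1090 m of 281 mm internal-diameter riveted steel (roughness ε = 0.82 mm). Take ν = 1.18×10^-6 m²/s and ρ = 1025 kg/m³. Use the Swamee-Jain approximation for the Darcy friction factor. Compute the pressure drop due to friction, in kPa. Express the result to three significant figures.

V = 4Q/(πD²) = 4·0.229/(π·0.281²) = 3.693 m/s
Re = VD/ν = 3.693·0.281/1.18×10^-6 = 8.79×10^5 → turbulent
ε/D = 0.82/281 = 0.00292
Swamee-Jain: f = 0.02620
h_f = f(L/D)V²/(2g) = 0.02620·(1090/0.281)·3.693²/(2·9.81) = 70.62 m
Δp = ρg·h_f = 1025·9.81·70.62 = 710.1 kPa

Δp ≈ 710 kPa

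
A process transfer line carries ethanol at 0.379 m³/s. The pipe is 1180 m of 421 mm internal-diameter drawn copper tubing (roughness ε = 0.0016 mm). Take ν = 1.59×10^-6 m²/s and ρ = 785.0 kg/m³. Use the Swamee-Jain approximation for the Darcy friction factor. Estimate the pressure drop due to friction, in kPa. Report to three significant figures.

V = 4Q/(πD²) = 4·0.379/(π·0.421²) = 2.723 m/s
Re = VD/ν = 2.723·0.421/1.59×10^-6 = 7.21×10^5 → turbulent
ε/D = 0.0016/421 = 3.80×10^-6
Swamee-Jain: f = 0.01235
h_f = f(L/D)V²/(2g) = 0.01235·(1180/0.421)·2.723²/(2·9.81) = 13.08 m
Δp = ρg·h_f = 785.0·9.81·13.08 = 100.7 kPa

Δp ≈ 101 kPa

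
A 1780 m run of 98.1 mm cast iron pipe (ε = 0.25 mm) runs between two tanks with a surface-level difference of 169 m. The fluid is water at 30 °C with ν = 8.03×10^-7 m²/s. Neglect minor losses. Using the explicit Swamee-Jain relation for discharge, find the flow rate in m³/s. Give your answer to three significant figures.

Q ≈ 0.0202 m³/s

Swamee-Jain (Type II): Q = -0.965·√(gD⁵h_f/L)·ln[ε/(3.7D) + √(3.17ν²L/(gD³h_f))]
√(gD⁵h_f/L) = √(9.81·0.0981⁵·169/1780) = 0.002909
ε/(3.7D) = 6.89×10^-4; √(3.17ν²L/(gD³h_f)) = 4.82×10^-5
Q = -0.965·0.002909·ln(7.370×10^-4) = 0.02025 m³/s
Check: V = 2.68 m/s, Re = 3.27×10^5, f = 0.02561, h_f = 170 m ≈ 169 m ✓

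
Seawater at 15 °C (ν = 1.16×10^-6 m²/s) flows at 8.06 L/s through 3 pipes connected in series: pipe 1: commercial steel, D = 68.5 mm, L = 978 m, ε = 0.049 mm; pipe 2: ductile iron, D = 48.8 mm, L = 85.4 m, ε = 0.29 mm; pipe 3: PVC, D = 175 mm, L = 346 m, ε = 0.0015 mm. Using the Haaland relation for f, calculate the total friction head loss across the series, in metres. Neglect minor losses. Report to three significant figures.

Pipe 1: V = 2.187 m/s, Re = 1.29×10^5, ε/D = 7.15×10^-4, f = 0.02040, h_1 = f(L/D)V²/2g = 71.01 m
Pipe 2: V = 4.309 m/s, Re = 1.81×10^5, ε/D = 0.00594, f = 0.03251, h_2 = f(L/D)V²/2g = 53.85 m
Pipe 3: V = 0.3351 m/s, Re = 5.06×10^4, ε/D = 8.57×10^-6, f = 0.02068, h_3 = f(L/D)V²/2g = 0.2340 m
Series → Q common, losses add: H = Σh = 125.1 m

H ≈ 125 m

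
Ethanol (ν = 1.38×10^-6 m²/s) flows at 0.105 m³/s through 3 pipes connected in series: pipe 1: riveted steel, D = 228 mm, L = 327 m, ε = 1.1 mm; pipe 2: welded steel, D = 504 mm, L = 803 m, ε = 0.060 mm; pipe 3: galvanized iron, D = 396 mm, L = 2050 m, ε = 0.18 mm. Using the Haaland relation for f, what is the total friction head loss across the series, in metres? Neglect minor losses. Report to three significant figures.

H ≈ 18.5 m

Pipe 1: V = 2.572 m/s, Re = 4.25×10^5, ε/D = 0.00482, f = 0.03031, h_1 = f(L/D)V²/2g = 14.65 m
Pipe 2: V = 0.5263 m/s, Re = 1.92×10^5, ε/D = 1.19×10^-4, f = 0.01642, h_2 = f(L/D)V²/2g = 0.3694 m
Pipe 3: V = 0.8525 m/s, Re = 2.45×10^5, ε/D = 4.55×10^-4, f = 0.01808, h_3 = f(L/D)V²/2g = 3.467 m
Series → Q common, losses add: H = Σh = 18.49 m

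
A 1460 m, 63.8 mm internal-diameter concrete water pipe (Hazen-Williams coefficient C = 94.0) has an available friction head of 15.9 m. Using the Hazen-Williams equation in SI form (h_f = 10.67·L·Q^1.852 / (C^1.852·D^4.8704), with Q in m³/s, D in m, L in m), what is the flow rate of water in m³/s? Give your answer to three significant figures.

Rearranging: Q = [h_f·C^1.852·D^4.8704 / (10.67·L)]^(1/1.852)
Q = [15.9·94.0^1.852·0.0638^4.8704 / (10.67·1460)]^0.540 = 0.001640 m³/s

Q ≈ 0.00164 m³/s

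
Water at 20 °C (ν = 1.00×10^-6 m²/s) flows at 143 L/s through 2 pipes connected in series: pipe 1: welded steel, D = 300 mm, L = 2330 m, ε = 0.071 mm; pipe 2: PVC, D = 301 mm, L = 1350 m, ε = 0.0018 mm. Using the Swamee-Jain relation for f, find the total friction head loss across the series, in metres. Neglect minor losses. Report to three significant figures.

Pipe 1: V = 2.023 m/s, Re = 6.07×10^5, ε/D = 2.37×10^-4, f = 0.01562, h_1 = f(L/D)V²/2g = 25.30 m
Pipe 2: V = 2.010 m/s, Re = 6.05×10^5, ε/D = 5.98×10^-6, f = 0.01276, h_2 = f(L/D)V²/2g = 11.78 m
Series → Q common, losses add: H = Σh = 37.09 m

H ≈ 37.1 m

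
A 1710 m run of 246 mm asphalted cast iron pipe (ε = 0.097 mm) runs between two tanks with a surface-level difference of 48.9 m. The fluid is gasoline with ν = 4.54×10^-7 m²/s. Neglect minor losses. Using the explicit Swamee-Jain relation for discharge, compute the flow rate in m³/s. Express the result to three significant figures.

Swamee-Jain (Type II): Q = -0.965·√(gD⁵h_f/L)·ln[ε/(3.7D) + √(3.17ν²L/(gD³h_f))]
√(gD⁵h_f/L) = √(9.81·0.246⁵·48.9/1710) = 0.01590
ε/(3.7D) = 1.07×10^-4; √(3.17ν²L/(gD³h_f)) = 1.25×10^-5
Q = -0.965·0.01590·ln(1.191×10^-4) = 0.1386 m³/s
Check: V = 2.92 m/s, Re = 1.58×10^6, f = 0.01631, h_f = 49.2 m ≈ 48.9 m ✓

Q ≈ 0.139 m³/s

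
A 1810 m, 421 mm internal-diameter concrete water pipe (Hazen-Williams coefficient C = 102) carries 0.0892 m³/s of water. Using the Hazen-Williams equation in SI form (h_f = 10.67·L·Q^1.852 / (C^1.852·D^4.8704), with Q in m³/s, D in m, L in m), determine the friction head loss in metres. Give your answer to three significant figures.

h_f = 10.67·1810·0.0892^1.852 / (102^1.852·0.421^4.8704) = 2.831 m

h_f ≈ 2.83 m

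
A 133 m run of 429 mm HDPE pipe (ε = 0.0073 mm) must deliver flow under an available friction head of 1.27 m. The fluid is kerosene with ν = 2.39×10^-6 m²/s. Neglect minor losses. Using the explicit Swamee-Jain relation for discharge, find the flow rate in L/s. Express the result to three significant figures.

Swamee-Jain (Type II): Q = -0.965·√(gD⁵h_f/L)·ln[ε/(3.7D) + √(3.17ν²L/(gD³h_f))]
√(gD⁵h_f/L) = √(9.81·0.429⁵·1.27/133) = 0.03689
ε/(3.7D) = 4.60×10^-6; √(3.17ν²L/(gD³h_f)) = 4.95×10^-5
Q = -0.965·0.03689·ln(5.408×10^-5) = 0.3498 m³/s
Check: V = 2.42 m/s, Re = 4.34×10^5, f = 0.01367, h_f = 1.27 m ≈ 1.27 m ✓

Q ≈ 350 L/s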